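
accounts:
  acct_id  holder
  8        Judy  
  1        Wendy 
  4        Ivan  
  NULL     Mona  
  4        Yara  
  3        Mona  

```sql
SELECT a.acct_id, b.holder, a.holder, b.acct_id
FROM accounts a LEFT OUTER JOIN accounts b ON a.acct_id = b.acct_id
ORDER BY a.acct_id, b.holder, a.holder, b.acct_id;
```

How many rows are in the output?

8

LEFT JOIN keeps every row from `accounts a`; unmatched rows get NULL for `accounts b`'s columns.
Matching on a.acct_id = b.acct_id. A NULL in a compared column never satisfies the condition.
- acct_id=8: 1 matching b row(s), so 1 row(s) emitted.
- acct_id=1: 1 matching b row(s), so 1 row(s) emitted.
- acct_id=4: 2 matching b row(s), so 2 row(s) emitted.
- acct_id=NULL: no b row matches, row kept with b columns NULL.
- acct_id=4: 2 matching b row(s), so 2 row(s) emitted.
- acct_id=3: 1 matching b row(s), so 1 row(s) emitted.
Total: 7 matched + 1 padded = 8 rows.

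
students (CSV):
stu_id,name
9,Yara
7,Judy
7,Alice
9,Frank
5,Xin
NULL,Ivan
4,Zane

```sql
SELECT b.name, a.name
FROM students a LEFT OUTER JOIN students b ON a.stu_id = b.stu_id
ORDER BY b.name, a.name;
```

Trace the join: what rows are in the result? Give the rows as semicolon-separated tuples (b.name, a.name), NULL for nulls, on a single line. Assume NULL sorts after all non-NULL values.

LEFT JOIN keeps every row from `students a`; unmatched rows get NULL for `students b`'s columns.
Matching on a.stu_id = b.stu_id. A NULL in a compared column never satisfies the condition.
- a (stu_id=9) pairs with 2 row(s) of b.
- a (stu_id=7) pairs with 2 row(s) of b.
- a (stu_id=7) pairs with 2 row(s) of b.
- a (stu_id=9) pairs with 2 row(s) of b.
- a (stu_id=5) pairs with 1 row(s) of b.
- a (stu_id=NULL) has no partner → padded with NULL.
- a (stu_id=4) pairs with 1 row(s) of b.

(Alice, Alice); (Alice, Judy); (Frank, Frank); (Frank, Yara); (Judy, Alice); (Judy, Judy); (Xin, Xin); (Yara, Frank); (Yara, Yara); (Zane, Zane); (NULL, Ivan)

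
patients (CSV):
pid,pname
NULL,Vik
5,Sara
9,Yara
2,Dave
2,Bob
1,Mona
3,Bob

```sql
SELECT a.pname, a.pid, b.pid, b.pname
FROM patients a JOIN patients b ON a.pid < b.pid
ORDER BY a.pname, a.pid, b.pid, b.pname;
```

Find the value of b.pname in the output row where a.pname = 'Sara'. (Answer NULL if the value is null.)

INNER JOIN keeps only pairs where the ON condition holds.
Matching on a.pid < b.pid. A NULL in a compared column never satisfies the condition.
- a row (pid=NULL): no match → dropped.
- a row (pid=5): matches 1 b row(s) → 1 output row(s).
- a row (pid=9): no match → dropped.
- a row (pid=2): matches 3 b row(s) → 3 output row(s).
- a row (pid=2): matches 3 b row(s) → 3 output row(s).
- a row (pid=1): matches 5 b row(s) → 5 output row(s).
- a row (pid=3): matches 2 b row(s) → 2 output row(s).

Yara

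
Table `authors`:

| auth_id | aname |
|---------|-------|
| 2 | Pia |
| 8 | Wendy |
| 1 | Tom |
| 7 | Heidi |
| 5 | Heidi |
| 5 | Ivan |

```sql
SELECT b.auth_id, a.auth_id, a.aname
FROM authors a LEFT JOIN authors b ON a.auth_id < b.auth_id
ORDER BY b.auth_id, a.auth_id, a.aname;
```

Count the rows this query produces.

LEFT JOIN keeps every row from `authors a`; unmatched rows get NULL for `authors b`'s columns.
Matching on a.auth_id < b.auth_id.
- a row (auth_id=2): matches 4 b row(s) → 4 output row(s).
- a row (auth_id=8): no match → kept, b columns NULL.
- a row (auth_id=1): matches 5 b row(s) → 5 output row(s).
- a row (auth_id=7): matches 1 b row(s) → 1 output row(s).
- a row (auth_id=5): matches 2 b row(s) → 2 output row(s).
- a row (auth_id=5): matches 2 b row(s) → 2 output row(s).
Total: 14 matched + 1 padded = 15 rows.

15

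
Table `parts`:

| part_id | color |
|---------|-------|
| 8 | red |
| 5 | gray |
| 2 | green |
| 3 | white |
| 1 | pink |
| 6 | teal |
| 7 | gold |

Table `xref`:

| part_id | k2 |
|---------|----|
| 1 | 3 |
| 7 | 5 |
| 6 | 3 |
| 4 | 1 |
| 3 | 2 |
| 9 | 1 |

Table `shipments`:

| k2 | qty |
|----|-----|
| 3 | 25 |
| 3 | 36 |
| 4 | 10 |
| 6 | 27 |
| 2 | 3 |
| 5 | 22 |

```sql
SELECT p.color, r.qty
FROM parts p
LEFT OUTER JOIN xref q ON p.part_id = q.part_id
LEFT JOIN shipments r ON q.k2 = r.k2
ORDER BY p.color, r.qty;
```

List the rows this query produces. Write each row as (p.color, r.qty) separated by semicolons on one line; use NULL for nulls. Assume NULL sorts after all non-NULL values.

(gold, 22); (gray, NULL); (green, NULL); (pink, 25); (pink, 36); (red, NULL); (teal, 25); (teal, 36); (white, 3)

Step 1 — p LEFT JOIN q on part_id → 7 row(s).
Then LEFT JOIN `shipments r` on k2: each of those 7 rows is kept; rows whose q.k2 has no match in r get NULL for r's columns.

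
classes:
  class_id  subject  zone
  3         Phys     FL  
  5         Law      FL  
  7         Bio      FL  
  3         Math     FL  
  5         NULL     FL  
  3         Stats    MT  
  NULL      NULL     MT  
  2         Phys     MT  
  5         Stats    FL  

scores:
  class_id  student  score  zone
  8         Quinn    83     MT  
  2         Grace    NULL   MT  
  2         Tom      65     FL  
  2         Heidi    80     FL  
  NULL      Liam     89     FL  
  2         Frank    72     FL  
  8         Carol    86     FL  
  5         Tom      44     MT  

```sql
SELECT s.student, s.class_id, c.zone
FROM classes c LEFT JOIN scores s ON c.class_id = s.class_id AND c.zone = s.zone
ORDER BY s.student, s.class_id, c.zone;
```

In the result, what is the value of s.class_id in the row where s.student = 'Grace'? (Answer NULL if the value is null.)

2

LEFT JOIN keeps every row from `classes`; unmatched rows get NULL for `scores`'s columns.
Matching on c.class_id = s.class_id AND c.zone = s.zone. A NULL in a compared column never satisfies the condition.
Matched pairs: 1; unmatched c rows kept: 8.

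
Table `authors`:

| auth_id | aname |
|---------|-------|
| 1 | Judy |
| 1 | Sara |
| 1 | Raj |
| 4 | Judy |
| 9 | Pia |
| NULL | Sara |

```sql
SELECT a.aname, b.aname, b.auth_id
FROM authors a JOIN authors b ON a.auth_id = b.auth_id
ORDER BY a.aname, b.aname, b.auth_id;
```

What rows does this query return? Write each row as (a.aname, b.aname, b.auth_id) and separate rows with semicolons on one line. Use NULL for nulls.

(Judy, Judy, 1); (Judy, Judy, 4); (Judy, Raj, 1); (Judy, Sara, 1); (Pia, Pia, 9); (Raj, Judy, 1); (Raj, Raj, 1); (Raj, Sara, 1); (Sara, Judy, 1); (Sara, Raj, 1); (Sara, Sara, 1)

INNER JOIN keeps only pairs where the ON condition holds.
Matching on a.auth_id = b.auth_id. A NULL in a compared column never satisfies the condition.
Matched pairs: 11.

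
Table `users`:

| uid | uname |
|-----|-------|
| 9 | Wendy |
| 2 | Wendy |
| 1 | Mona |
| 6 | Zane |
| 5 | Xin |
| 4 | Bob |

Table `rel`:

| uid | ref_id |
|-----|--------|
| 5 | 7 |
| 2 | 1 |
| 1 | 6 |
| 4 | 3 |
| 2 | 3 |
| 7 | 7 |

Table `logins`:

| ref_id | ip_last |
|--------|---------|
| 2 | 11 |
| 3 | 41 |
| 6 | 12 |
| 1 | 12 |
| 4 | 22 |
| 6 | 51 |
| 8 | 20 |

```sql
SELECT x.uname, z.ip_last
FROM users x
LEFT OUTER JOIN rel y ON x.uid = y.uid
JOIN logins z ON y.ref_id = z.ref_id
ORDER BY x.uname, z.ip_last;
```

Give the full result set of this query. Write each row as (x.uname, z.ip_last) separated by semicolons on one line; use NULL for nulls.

(Bob, 41); (Mona, 12); (Mona, 51); (Wendy, 12); (Wendy, 41)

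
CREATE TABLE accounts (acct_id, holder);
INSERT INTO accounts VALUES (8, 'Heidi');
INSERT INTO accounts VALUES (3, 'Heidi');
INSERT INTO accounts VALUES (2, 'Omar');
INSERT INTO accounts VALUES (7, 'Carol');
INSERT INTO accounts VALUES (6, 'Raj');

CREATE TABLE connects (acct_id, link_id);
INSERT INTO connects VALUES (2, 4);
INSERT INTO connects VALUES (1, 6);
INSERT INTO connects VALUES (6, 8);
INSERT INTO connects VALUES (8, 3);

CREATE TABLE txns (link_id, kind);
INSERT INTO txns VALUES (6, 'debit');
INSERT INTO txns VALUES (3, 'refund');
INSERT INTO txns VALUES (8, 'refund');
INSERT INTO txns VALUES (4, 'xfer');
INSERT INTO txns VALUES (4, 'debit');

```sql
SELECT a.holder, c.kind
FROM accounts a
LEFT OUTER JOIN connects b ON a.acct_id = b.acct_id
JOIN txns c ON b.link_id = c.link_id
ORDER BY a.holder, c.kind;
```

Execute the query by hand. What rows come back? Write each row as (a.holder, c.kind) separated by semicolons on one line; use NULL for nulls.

(Heidi, refund); (Omar, debit); (Omar, xfer); (Raj, refund)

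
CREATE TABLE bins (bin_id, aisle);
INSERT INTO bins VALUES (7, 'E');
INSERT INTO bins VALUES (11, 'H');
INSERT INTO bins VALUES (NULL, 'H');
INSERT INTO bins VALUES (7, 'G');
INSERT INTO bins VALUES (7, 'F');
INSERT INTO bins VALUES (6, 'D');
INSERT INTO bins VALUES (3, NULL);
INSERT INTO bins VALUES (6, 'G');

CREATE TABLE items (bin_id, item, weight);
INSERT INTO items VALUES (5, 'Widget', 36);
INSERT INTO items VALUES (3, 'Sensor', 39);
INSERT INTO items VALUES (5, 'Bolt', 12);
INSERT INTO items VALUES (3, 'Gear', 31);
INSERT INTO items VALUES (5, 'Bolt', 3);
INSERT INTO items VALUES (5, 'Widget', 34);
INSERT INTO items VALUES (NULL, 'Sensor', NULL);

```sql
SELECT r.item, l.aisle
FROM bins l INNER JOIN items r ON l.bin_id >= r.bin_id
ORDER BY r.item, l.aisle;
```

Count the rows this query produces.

INNER JOIN keeps only pairs where the ON condition holds.
Matching on l.bin_id >= r.bin_id. A NULL in a compared column never satisfies the condition.
Matched pairs: 38.
Total: 38 rows.

38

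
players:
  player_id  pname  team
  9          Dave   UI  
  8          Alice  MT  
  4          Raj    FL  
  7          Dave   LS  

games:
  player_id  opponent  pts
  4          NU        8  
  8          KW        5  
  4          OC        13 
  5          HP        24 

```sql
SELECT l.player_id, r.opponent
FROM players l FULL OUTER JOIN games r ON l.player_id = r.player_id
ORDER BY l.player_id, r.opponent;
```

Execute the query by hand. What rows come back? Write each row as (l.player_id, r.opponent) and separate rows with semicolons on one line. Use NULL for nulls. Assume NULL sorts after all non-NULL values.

(4, NU); (4, OC); (7, NULL); (8, KW); (9, NULL); (NULL, HP)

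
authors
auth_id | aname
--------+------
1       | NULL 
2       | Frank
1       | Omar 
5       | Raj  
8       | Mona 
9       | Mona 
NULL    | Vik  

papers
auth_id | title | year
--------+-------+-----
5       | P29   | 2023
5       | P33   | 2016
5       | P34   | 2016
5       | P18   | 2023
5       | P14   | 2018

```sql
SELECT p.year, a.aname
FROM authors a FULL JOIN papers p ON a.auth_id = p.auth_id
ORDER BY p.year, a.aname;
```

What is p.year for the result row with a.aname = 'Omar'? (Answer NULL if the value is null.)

NULL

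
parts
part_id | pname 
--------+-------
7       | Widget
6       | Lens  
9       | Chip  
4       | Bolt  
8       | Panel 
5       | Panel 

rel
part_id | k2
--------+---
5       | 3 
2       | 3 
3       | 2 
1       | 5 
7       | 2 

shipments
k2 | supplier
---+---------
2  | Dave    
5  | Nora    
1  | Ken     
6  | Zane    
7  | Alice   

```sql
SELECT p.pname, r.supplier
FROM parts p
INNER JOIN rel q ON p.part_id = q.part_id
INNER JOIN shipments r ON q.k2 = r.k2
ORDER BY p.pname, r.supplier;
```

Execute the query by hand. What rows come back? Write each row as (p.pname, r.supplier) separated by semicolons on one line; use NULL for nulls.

Evaluate left to right. First `parts p INNER JOIN rel q` on part_id: 2 row(s).
Then INNER JOIN `shipments r` on k2: keep only rows whose q.k2 appears in r.

(Widget, Dave)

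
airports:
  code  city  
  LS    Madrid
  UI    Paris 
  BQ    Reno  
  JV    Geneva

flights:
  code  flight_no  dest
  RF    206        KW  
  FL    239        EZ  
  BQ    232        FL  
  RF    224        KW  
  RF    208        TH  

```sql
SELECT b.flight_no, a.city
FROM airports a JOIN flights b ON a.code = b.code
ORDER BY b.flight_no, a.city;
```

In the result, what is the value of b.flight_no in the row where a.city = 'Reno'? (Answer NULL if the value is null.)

INNER JOIN keeps only pairs where the ON condition holds.
Matching on a.code = b.code.
Matched pairs: 1.

232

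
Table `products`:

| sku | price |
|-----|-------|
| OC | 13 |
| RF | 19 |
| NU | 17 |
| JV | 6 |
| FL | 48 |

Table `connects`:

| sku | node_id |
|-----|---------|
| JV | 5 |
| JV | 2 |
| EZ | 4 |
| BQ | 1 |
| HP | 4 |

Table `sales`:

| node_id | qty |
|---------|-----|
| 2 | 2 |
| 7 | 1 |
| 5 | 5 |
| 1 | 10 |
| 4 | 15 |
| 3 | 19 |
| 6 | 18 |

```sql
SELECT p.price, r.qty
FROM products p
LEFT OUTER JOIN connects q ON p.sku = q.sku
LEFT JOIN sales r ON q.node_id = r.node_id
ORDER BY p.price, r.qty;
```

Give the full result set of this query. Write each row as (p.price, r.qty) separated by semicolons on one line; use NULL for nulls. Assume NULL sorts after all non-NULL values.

(6, 2); (6, 5); (13, NULL); (17, NULL); (19, NULL); (48, NULL)

Joins associate left-to-right: products LEFT JOIN connects on sku gives 6 intermediate row(s).
Then LEFT JOIN `sales r` on node_id: each of those 6 rows is kept; rows whose q.node_id has no match in r get NULL for r's columns.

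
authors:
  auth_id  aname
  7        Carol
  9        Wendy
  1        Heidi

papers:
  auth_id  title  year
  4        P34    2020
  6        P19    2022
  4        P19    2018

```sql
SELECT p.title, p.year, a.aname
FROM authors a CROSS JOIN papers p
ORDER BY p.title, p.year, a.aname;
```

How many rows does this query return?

CROSS JOIN pairs every row of `authors` with every row of `papers`: 3 × 3 = 9 rows.

9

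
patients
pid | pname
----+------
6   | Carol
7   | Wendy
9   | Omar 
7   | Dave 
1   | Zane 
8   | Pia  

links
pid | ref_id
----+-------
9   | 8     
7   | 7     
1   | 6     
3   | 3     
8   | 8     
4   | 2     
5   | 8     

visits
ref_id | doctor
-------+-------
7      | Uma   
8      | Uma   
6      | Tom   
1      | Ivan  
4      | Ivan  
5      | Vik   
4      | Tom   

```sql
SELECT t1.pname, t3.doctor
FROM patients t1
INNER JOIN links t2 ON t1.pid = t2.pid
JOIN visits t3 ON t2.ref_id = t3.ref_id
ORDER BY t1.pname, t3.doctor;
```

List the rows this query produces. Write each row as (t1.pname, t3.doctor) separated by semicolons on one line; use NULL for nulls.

Step 1 — t1 INNER JOIN t2 on pid → 5 row(s).
Then INNER JOIN `visits t3` on ref_id: keep only rows whose t2.ref_id appears in t3.

(Dave, Uma); (Omar, Uma); (Pia, Uma); (Wendy, Uma); (Zane, Tom)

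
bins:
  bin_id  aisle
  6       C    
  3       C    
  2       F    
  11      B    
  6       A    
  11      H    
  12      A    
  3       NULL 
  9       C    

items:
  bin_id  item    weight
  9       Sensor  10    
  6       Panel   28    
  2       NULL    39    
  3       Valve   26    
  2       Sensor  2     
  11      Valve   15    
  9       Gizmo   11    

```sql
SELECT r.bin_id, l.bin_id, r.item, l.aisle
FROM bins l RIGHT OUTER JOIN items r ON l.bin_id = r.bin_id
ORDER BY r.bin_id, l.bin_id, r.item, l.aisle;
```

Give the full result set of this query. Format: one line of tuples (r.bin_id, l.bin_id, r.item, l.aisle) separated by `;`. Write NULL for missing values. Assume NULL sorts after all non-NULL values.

RIGHT JOIN keeps every row from `items`; unmatched rows get NULL for `bins`'s columns.
Matching on l.bin_id = r.bin_id.
- l (bin_id=6) pairs with 1 row(s) of r.
- l (bin_id=3) pairs with 1 row(s) of r.
- l (bin_id=2) pairs with 2 row(s) of r.
- l (bin_id=11) pairs with 1 row(s) of r.
- l (bin_id=6) pairs with 1 row(s) of r.
- l (bin_id=11) pairs with 1 row(s) of r.
- l (bin_id=12) has no partner in r.
- l (bin_id=3) pairs with 1 row(s) of r.
- l (bin_id=9) pairs with 2 row(s) of r.
- every r row matched at least one l row.
After projecting and ordering:
r.bin_id | l.bin_id | r.item | l.aisle
2 | 2 | Sensor | F
2 | 2 | NULL | F
3 | 3 | Valve | C
3 | 3 | Valve | NULL
6 | 6 | Panel | A
6 | 6 | Panel | C
9 | 9 | Gizmo | C
9 | 9 | Sensor | C
11 | 11 | Valve | B
11 | 11 | Valve | H

(2, 2, Sensor, F); (2, 2, NULL, F); (3, 3, Valve, C); (3, 3, Valve, NULL); (6, 6, Panel, A); (6, 6, Panel, C); (9, 9, Gizmo, C); (9, 9, Sensor, C); (11, 11, Valve, B); (11, 11, Valve, H)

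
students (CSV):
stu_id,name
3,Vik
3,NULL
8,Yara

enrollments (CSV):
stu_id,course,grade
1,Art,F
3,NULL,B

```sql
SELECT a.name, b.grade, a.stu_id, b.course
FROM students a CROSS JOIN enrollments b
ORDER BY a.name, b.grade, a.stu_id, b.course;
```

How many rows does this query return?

6

CROSS JOIN pairs every row of `students` with every row of `enrollments`: 3 × 2 = 6 rows.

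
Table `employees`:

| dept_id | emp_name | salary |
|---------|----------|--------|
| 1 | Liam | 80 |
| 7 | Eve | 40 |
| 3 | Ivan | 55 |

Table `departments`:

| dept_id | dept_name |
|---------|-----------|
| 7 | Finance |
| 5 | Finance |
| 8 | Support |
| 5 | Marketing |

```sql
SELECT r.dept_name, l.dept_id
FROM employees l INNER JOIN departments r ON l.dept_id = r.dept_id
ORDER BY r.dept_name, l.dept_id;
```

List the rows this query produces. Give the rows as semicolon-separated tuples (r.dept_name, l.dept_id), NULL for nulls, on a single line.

(Finance, 7)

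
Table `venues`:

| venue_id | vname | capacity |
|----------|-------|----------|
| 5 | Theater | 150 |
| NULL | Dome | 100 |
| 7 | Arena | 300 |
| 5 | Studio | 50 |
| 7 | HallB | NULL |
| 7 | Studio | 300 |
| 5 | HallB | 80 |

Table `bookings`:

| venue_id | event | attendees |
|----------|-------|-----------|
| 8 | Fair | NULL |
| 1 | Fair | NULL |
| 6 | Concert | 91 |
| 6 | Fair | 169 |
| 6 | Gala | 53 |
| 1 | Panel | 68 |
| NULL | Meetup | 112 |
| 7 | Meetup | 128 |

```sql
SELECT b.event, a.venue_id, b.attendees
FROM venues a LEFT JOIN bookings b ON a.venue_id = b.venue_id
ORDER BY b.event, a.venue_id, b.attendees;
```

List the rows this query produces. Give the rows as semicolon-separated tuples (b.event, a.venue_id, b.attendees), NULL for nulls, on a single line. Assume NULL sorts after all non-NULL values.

(Meetup, 7, 128); (Meetup, 7, 128); (Meetup, 7, 128); (NULL, 5, NULL); (NULL, 5, NULL); (NULL, 5, NULL); (NULL, NULL, NULL)

LEFT JOIN keeps every row from `venues`; unmatched rows get NULL for `bookings`'s columns.
Matching on a.venue_id = b.venue_id. A NULL in a compared column never satisfies the condition.
- venue_id=5: no b row matches, row kept with b columns NULL.
- venue_id=NULL: no b row matches, row kept with b columns NULL.
- venue_id=7: 1 matching b row(s), so 1 row(s) emitted.
- venue_id=5: no b row matches, row kept with b columns NULL.
- venue_id=7: 1 matching b row(s), so 1 row(s) emitted.
- venue_id=7: 1 matching b row(s), so 1 row(s) emitted.
- venue_id=5: no b row matches, row kept with b columns NULL.
After projecting and ordering:
b.event | a.venue_id | b.attendees
Meetup | 7 | 128
Meetup | 7 | 128
Meetup | 7 | 128
NULL | 5 | NULL
NULL | 5 | NULL
NULL | 5 | NULL
NULL | NULL | NULL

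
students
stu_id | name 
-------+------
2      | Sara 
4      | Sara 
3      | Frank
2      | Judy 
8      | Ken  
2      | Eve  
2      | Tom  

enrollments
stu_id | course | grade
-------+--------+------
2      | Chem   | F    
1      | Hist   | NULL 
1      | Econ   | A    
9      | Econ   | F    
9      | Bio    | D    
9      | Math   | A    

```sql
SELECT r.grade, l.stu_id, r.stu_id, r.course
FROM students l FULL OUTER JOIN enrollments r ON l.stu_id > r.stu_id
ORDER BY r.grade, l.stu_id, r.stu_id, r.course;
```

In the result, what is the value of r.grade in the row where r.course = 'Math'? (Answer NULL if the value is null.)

A

FULL OUTER JOIN keeps every row from both sides; unmatched rows get NULL for the other side's columns.
Matching on l.stu_id > r.stu_id.
Matched pairs: 17; unmatched l rows kept: 0; unmatched r rows kept: 3.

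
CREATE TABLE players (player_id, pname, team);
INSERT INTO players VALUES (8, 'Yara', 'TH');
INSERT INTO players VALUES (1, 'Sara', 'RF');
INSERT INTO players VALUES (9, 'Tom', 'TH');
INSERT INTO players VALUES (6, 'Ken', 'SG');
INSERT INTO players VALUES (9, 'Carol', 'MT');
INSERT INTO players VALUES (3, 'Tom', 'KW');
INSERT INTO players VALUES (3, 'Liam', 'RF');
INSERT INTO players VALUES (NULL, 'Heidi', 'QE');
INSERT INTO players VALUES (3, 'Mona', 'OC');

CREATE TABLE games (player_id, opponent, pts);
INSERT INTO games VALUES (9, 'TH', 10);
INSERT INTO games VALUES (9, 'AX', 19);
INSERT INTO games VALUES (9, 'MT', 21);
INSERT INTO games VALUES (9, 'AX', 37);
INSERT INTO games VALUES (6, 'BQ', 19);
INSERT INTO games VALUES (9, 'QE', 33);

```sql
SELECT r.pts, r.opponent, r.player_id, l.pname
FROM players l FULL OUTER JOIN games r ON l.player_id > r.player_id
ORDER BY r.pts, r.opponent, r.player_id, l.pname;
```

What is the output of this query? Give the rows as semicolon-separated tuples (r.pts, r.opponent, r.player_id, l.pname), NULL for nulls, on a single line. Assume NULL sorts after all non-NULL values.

(10, TH, 9, NULL); (19, AX, 9, NULL); (19, BQ, 6, Carol); (19, BQ, 6, Tom); (19, BQ, 6, Yara); (21, MT, 9, NULL); (33, QE, 9, NULL); (37, AX, 9, NULL); (NULL, NULL, NULL, Heidi); (NULL, NULL, NULL, Ken); (NULL, NULL, NULL, Liam); (NULL, NULL, NULL, Mona); (NULL, NULL, NULL, Sara); (NULL, NULL, NULL, Tom)

FULL OUTER JOIN keeps every row from both sides; unmatched rows get NULL for the other side's columns.
Matching on l.player_id > r.player_id. A NULL in a compared column never satisfies the condition.
- l row (player_id=8): matches 1 r row(s) → 1 output row(s).
- l row (player_id=1): no match → kept, r columns NULL.
- l row (player_id=9): matches 1 r row(s) → 1 output row(s).
- l row (player_id=6): no match → kept, r columns NULL.
- l row (player_id=9): matches 1 r row(s) → 1 output row(s).
- l row (player_id=3): no match → kept, r columns NULL.
- l row (player_id=3): no match → kept, r columns NULL.
- l row (player_id=NULL): no match → kept, r columns NULL.
- l row (player_id=3): no match → kept, r columns NULL.
- 5 row(s) from r found no l partner → padded with NULL.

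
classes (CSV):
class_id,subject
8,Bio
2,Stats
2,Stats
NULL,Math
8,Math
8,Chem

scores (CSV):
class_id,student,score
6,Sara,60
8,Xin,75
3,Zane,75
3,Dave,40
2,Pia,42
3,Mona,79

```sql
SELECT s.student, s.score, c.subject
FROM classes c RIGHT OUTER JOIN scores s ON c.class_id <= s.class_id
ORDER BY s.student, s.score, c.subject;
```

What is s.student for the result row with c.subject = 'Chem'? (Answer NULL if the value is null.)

Xin

RIGHT JOIN keeps every row from `scores`; unmatched rows get NULL for `classes`'s columns.
Matching on c.class_id <= s.class_id. A NULL in a compared column never satisfies the condition.
- c (class_id=8) pairs with 1 row(s) of s.
- c (class_id=2) pairs with 6 row(s) of s.
- c (class_id=2) pairs with 6 row(s) of s.
- c (class_id=NULL) has no partner in s.
- c (class_id=8) pairs with 1 row(s) of s.
- c (class_id=8) pairs with 1 row(s) of s.
- every s row matched at least one c row.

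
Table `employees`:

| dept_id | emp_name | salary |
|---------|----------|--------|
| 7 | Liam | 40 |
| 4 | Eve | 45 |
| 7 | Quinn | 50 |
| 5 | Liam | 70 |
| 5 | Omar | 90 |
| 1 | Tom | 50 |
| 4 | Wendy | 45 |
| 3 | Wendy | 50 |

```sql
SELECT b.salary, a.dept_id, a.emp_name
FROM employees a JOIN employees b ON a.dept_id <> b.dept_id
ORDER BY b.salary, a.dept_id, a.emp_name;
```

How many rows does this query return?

50

INNER JOIN keeps only pairs where the ON condition holds.
Matching on a.dept_id <> b.dept_id.
- a[0] dept_id=7 → 6 match(es) in b → 6 row(s).
- a[1] dept_id=4 → 6 match(es) in b → 6 row(s).
- a[2] dept_id=7 → 6 match(es) in b → 6 row(s).
- a[3] dept_id=5 → 6 match(es) in b → 6 row(s).
- a[4] dept_id=5 → 6 match(es) in b → 6 row(s).
- a[5] dept_id=1 → 7 match(es) in b → 7 row(s).
- a[6] dept_id=4 → 6 match(es) in b → 6 row(s).
- a[7] dept_id=3 → 7 match(es) in b → 7 row(s).
Total: 50 rows.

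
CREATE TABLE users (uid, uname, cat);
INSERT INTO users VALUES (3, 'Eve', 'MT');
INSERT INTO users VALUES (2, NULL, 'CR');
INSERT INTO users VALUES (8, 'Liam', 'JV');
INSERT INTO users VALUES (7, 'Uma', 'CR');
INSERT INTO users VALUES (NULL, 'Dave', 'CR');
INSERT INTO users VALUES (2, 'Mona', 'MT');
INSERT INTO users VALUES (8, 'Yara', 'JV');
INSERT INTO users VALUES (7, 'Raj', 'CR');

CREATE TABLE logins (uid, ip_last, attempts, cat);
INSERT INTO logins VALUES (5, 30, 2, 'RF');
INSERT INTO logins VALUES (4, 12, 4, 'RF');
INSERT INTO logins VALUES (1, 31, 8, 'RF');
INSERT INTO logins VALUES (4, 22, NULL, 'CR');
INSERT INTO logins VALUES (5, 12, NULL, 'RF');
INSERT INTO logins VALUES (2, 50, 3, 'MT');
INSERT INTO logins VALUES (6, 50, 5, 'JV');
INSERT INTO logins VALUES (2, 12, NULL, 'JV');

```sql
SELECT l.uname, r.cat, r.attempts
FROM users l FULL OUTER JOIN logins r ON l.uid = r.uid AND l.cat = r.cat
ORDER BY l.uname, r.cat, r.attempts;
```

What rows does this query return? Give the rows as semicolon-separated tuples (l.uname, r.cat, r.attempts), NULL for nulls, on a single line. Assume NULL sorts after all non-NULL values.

(Dave, NULL, NULL); (Eve, NULL, NULL); (Liam, NULL, NULL); (Mona, MT, 3); (Raj, NULL, NULL); (Uma, NULL, NULL); (Yara, NULL, NULL); (NULL, CR, NULL); (NULL, JV, 5); (NULL, JV, NULL); (NULL, RF, 2); (NULL, RF, 4); (NULL, RF, 8); (NULL, RF, NULL); (NULL, NULL, NULL)

FULL OUTER JOIN keeps every row from both sides; unmatched rows get NULL for the other side's columns.
Matching on l.uid = r.uid AND l.cat = r.cat. A NULL in a compared column never satisfies the condition.
- l row (uid=3, cat=MT): no match → kept, r columns NULL.
- l row (uid=2, cat=CR): no match → kept, r columns NULL.
- l row (uid=8, cat=JV): no match → kept, r columns NULL.
- l row (uid=7, cat=CR): no match → kept, r columns NULL.
- l row (uid=NULL, cat=CR): no match → kept, r columns NULL.
- l row (uid=2, cat=MT): matches 1 r row(s) → 1 output row(s).
- l row (uid=8, cat=JV): no match → kept, r columns NULL.
- l row (uid=7, cat=CR): no match → kept, r columns NULL.
- 7 row(s) from r found no l partner → padded with NULL.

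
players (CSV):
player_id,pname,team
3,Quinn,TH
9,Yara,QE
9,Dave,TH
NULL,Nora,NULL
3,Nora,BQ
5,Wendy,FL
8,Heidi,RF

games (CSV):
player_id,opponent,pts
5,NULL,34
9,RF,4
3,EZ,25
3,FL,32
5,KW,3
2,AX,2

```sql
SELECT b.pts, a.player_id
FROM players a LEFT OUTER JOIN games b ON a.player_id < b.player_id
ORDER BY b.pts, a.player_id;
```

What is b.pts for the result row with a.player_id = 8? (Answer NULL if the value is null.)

LEFT JOIN keeps every row from `players`; unmatched rows get NULL for `games`'s columns.
Matching on a.player_id < b.player_id. A NULL in a compared column never satisfies the condition.
Matched pairs: 8; unmatched a rows kept: 3.

4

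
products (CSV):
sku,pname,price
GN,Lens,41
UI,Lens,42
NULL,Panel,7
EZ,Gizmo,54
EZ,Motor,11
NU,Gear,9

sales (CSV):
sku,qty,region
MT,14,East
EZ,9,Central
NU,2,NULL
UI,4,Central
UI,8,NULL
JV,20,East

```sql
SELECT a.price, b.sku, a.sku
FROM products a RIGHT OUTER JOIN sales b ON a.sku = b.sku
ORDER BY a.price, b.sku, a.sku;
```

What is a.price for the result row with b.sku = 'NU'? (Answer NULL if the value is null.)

9

RIGHT JOIN keeps every row from `sales`; unmatched rows get NULL for `products`'s columns.
Matching on a.sku = b.sku. A NULL in a compared column never satisfies the condition.
Matched pairs: 5; unmatched b rows kept: 2.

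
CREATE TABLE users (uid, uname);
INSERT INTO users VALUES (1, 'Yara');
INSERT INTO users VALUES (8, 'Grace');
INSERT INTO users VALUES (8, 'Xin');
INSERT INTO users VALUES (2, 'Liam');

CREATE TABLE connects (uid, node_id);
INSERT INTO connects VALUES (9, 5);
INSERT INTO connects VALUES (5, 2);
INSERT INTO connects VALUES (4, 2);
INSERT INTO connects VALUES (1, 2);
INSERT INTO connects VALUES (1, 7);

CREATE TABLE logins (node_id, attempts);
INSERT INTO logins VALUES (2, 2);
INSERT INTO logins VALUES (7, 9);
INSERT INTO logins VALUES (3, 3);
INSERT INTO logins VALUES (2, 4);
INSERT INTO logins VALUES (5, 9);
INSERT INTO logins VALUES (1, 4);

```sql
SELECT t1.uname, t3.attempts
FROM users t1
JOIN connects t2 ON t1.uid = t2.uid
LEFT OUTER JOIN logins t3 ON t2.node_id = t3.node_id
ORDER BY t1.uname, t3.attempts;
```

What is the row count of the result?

3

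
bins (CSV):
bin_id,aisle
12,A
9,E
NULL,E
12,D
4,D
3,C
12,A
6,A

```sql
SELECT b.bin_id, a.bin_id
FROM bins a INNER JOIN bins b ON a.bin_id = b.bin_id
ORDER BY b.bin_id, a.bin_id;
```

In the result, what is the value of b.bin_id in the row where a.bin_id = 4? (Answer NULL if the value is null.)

4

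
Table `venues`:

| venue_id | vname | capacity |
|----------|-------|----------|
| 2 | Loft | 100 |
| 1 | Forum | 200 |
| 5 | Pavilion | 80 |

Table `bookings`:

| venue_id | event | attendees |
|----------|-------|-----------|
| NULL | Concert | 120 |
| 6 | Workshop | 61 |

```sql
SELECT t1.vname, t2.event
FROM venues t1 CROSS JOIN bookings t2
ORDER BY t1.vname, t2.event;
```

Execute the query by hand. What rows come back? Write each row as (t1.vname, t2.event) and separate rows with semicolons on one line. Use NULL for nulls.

CROSS JOIN pairs every row of `venues` with every row of `bookings`: 3 × 2 = 6 rows.

(Forum, Concert); (Forum, Workshop); (Loft, Concert); (Loft, Workshop); (Pavilion, Concert); (Pavilion, Workshop)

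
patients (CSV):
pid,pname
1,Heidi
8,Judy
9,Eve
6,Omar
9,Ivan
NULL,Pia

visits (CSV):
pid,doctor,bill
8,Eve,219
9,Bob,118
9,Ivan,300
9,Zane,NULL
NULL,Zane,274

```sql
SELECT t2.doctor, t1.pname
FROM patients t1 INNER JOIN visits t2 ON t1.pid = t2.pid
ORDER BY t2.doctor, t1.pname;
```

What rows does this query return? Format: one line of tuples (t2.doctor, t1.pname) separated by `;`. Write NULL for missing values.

(Bob, Eve); (Bob, Ivan); (Eve, Judy); (Ivan, Eve); (Ivan, Ivan); (Zane, Eve); (Zane, Ivan)

INNER JOIN keeps only pairs where the ON condition holds.
Matching on t1.pid = t2.pid. A NULL in a compared column never satisfies the condition.
- t1[0] pid=1 → no match; dropped.
- t1[1] pid=8 → 1 match(es) in t2 → 1 row(s).
- t1[2] pid=9 → 3 match(es) in t2 → 3 row(s).
- t1[3] pid=6 → no match; dropped.
- t1[4] pid=9 → 3 match(es) in t2 → 3 row(s).
- t1[5] pid=NULL → no match; dropped.
After projecting and ordering:
t2.doctor | t1.pname
Bob | Eve
Bob | Ivan
Eve | Judy
Ivan | Eve
Ivan | Ivan
Zane | Eve
Zane | Ivan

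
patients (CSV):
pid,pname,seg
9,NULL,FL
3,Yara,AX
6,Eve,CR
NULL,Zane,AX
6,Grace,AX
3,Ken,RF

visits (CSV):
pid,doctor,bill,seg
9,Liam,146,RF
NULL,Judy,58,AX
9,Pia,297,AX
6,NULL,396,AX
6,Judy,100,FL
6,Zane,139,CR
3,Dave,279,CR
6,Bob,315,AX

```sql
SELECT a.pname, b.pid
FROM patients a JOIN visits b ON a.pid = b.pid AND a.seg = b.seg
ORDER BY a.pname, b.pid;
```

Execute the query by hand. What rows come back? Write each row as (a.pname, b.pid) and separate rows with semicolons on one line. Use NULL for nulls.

(Eve, 6); (Grace, 6); (Grace, 6)

INNER JOIN keeps only pairs where the ON condition holds.
Matching on a.pid = b.pid AND a.seg = b.seg. A NULL in a compared column never satisfies the condition.
- a row (pid=9, seg=FL): no match → dropped.
- a row (pid=3, seg=AX): no match → dropped.
- a row (pid=6, seg=CR): matches 1 b row(s) → 1 output row(s).
- a row (pid=NULL, seg=AX): no match → dropped.
- a row (pid=6, seg=AX): matches 2 b row(s) → 2 output row(s).
- a row (pid=3, seg=RF): no match → dropped.
After projecting and ordering:
a.pname | b.pid
Eve | 6
Grace | 6
Grace | 6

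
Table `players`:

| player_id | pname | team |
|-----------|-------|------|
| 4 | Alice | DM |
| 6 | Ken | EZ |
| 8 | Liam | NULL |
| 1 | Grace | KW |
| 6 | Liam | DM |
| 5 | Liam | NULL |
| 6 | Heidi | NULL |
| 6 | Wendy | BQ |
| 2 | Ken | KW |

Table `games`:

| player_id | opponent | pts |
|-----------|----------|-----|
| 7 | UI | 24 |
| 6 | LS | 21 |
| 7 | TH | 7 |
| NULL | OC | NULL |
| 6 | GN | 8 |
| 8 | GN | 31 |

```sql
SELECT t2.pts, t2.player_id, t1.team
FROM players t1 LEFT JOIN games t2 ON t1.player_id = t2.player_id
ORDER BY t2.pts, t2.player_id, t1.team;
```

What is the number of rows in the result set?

LEFT JOIN keeps every row from `players`; unmatched rows get NULL for `games`'s columns.
Matching on t1.player_id = t2.player_id. A NULL in a compared column never satisfies the condition.
- t1[0] player_id=4 → no match; kept with NULLs on the t2 side.
- t1[1] player_id=6 → 2 match(es) in t2 → 2 row(s).
- t1[2] player_id=8 → 1 match(es) in t2 → 1 row(s).
- t1[3] player_id=1 → no match; kept with NULLs on the t2 side.
- t1[4] player_id=6 → 2 match(es) in t2 → 2 row(s).
- t1[5] player_id=5 → no match; kept with NULLs on the t2 side.
- t1[6] player_id=6 → 2 match(es) in t2 → 2 row(s).
- t1[7] player_id=6 → 2 match(es) in t2 → 2 row(s).
- t1[8] player_id=2 → no match; kept with NULLs on the t2 side.
Total: 9 matched + 4 padded = 13 rows.

13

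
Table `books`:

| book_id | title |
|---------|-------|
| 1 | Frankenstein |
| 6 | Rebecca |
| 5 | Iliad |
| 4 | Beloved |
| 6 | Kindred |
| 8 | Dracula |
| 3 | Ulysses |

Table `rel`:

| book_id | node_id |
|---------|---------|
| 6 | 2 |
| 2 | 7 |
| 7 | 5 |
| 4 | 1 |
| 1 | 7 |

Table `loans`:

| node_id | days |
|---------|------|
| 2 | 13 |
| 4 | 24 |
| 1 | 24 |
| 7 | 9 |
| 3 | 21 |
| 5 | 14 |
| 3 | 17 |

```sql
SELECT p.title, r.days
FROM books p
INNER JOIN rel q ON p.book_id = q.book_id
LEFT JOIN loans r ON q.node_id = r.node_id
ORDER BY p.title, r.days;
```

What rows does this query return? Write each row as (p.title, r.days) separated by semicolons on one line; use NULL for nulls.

(Beloved, 24); (Frankenstein, 9); (Kindred, 13); (Rebecca, 13)

Joins associate left-to-right: books INNER JOIN rel on book_id gives 4 intermediate row(s).
Then LEFT JOIN `loans r` on node_id: each of those 4 rows is kept; rows whose q.node_id has no match in r get NULL for r's columns.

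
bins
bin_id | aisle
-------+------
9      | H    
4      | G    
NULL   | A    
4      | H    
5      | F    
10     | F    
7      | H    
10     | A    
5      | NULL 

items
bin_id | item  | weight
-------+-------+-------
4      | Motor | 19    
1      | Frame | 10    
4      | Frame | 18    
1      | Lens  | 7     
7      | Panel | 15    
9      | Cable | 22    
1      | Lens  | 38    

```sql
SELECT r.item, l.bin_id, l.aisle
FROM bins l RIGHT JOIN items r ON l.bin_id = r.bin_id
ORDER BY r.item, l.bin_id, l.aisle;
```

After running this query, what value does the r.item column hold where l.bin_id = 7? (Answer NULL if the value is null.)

RIGHT JOIN keeps every row from `items`; unmatched rows get NULL for `bins`'s columns.
Matching on l.bin_id = r.bin_id. A NULL in a compared column never satisfies the condition.
Matched pairs: 6; unmatched r rows kept: 3.

Panel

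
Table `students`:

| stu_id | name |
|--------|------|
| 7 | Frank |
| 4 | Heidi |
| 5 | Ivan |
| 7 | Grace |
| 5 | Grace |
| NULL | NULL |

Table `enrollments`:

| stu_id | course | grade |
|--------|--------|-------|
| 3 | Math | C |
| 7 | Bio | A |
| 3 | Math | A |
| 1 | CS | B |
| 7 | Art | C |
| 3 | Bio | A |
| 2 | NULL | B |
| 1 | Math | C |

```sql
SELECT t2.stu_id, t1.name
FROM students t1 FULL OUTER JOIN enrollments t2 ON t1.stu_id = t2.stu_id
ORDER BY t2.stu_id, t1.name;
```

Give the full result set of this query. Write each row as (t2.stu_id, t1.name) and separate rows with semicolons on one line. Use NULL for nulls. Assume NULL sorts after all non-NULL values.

(1, NULL); (1, NULL); (2, NULL); (3, NULL); (3, NULL); (3, NULL); (7, Frank); (7, Frank); (7, Grace); (7, Grace); (NULL, Grace); (NULL, Heidi); (NULL, Ivan); (NULL, NULL)

FULL OUTER JOIN keeps every row from both sides; unmatched rows get NULL for the other side's columns.
Matching on t1.stu_id = t2.stu_id. A NULL in a compared column never satisfies the condition.
Matched pairs: 4; unmatched t1 rows kept: 4; unmatched t2 rows kept: 6.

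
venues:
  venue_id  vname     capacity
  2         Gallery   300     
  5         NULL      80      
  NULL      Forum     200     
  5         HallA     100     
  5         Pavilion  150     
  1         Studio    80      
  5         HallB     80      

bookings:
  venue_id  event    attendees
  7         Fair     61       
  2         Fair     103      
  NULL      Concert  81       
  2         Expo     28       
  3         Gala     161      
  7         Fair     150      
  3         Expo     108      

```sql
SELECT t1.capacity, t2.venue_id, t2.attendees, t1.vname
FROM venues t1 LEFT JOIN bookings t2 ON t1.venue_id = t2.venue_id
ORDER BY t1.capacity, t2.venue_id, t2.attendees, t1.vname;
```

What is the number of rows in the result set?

LEFT JOIN keeps every row from `venues`; unmatched rows get NULL for `bookings`'s columns.
Matching on t1.venue_id = t2.venue_id. A NULL in a compared column never satisfies the condition.
- t1 row (venue_id=2): matches 2 t2 row(s) → 2 output row(s).
- t1 row (venue_id=5): no match → kept, t2 columns NULL.
- t1 row (venue_id=NULL): no match → kept, t2 columns NULL.
- t1 row (venue_id=5): no match → kept, t2 columns NULL.
- t1 row (venue_id=5): no match → kept, t2 columns NULL.
- t1 row (venue_id=1): no match → kept, t2 columns NULL.
- t1 row (venue_id=5): no match → kept, t2 columns NULL.
Total: 2 matched + 6 padded = 8 rows.

8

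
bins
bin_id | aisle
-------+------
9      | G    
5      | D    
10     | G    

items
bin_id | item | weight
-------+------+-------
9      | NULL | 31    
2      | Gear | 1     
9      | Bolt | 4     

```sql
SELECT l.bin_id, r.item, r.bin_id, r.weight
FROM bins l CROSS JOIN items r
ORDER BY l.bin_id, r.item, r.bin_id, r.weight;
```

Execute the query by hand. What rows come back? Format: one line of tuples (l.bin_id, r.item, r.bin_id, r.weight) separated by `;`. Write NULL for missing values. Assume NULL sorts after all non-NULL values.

(5, Bolt, 9, 4); (5, Gear, 2, 1); (5, NULL, 9, 31); (9, Bolt, 9, 4); (9, Gear, 2, 1); (9, NULL, 9, 31); (10, Bolt, 9, 4); (10, Gear, 2, 1); (10, NULL, 9, 31)

CROSS JOIN pairs every row of `bins` with every row of `items`: 3 × 3 = 9 rows.
After projecting and ordering:
l.bin_id | r.item | r.bin_id | r.weight
5 | Bolt | 9 | 4
5 | Gear | 2 | 1
5 | NULL | 9 | 31
9 | Bolt | 9 | 4
9 | Gear | 2 | 1
9 | NULL | 9 | 31
10 | Bolt | 9 | 4
10 | Gear | 2 | 1
10 | NULL | 9 | 31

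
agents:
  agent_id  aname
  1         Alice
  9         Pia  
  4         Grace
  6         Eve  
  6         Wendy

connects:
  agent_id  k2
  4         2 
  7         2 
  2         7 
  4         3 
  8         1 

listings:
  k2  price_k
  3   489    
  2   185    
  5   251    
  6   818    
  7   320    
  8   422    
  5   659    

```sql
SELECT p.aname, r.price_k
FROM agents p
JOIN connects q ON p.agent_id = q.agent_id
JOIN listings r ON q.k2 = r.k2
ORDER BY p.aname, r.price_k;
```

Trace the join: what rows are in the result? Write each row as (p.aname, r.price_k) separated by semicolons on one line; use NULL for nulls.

(Grace, 185); (Grace, 489)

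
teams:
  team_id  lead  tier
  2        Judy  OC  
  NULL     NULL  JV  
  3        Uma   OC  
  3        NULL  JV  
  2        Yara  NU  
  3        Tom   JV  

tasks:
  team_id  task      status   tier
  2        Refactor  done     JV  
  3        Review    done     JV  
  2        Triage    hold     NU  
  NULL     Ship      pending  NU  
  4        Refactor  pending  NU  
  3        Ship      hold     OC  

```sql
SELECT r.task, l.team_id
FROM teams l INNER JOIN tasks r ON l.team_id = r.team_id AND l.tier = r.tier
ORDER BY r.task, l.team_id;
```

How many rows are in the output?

4

INNER JOIN keeps only pairs where the ON condition holds.
Matching on l.team_id = r.team_id AND l.tier = r.tier. A NULL in a compared column never satisfies the condition.
- l row (team_id=2, tier=OC): no match → dropped.
- l row (team_id=NULL, tier=JV): no match → dropped.
- l row (team_id=3, tier=OC): matches 1 r row(s) → 1 output row(s).
- l row (team_id=3, tier=JV): matches 1 r row(s) → 1 output row(s).
- l row (team_id=2, tier=NU): matches 1 r row(s) → 1 output row(s).
- l row (team_id=3, tier=JV): matches 1 r row(s) → 1 output row(s).
Total: 4 rows.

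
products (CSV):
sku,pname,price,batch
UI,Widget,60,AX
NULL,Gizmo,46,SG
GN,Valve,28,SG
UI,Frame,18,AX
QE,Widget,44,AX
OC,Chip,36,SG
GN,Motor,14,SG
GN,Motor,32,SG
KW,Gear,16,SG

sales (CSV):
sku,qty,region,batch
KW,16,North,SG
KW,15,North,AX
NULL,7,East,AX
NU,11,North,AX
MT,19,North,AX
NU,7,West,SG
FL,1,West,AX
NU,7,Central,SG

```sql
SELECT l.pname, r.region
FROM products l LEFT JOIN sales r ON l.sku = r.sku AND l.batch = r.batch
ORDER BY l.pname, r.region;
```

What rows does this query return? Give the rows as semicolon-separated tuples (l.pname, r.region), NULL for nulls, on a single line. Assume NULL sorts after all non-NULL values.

LEFT JOIN keeps every row from `products`; unmatched rows get NULL for `sales`'s columns.
Matching on l.sku = r.sku AND l.batch = r.batch. A NULL in a compared column never satisfies the condition.
Matched pairs: 1; unmatched l rows kept: 8.

(Chip, NULL); (Frame, NULL); (Gear, North); (Gizmo, NULL); (Motor, NULL); (Motor, NULL); (Valve, NULL); (Widget, NULL); (Widget, NULL)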